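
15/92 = 15/92  =  0.16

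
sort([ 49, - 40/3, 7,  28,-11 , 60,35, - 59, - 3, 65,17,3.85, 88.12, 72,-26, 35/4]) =[  -  59, - 26,- 40/3,- 11, - 3,3.85 , 7,35/4, 17,28,35,49,60, 65, 72 , 88.12 ] 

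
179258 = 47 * 3814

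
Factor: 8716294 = 2^1*109^1 * 39983^1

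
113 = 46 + 67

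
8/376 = 1/47 = 0.02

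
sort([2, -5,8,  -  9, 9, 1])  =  [-9, - 5,1,2,8,9 ] 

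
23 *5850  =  134550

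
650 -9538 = - 8888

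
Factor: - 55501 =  - 55501^1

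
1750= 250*7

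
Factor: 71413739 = 31^1*2303669^1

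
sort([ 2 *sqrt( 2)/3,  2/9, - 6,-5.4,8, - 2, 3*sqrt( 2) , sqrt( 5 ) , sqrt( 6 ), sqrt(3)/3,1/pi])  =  [ - 6, - 5.4,-2,2/9,  1/pi,sqrt( 3 )/3,2*sqrt( 2) /3,sqrt ( 5),sqrt (6 ) , 3 * sqrt( 2 ),8]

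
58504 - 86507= - 28003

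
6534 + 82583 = 89117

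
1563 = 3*521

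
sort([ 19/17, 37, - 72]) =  [ - 72,19/17, 37] 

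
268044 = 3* 89348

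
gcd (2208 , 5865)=69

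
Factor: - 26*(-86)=2236 = 2^2*13^1*43^1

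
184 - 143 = 41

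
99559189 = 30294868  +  69264321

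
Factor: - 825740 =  - 2^2*5^1 * 19^1*41^1*53^1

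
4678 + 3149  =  7827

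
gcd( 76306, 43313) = 1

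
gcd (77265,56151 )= 153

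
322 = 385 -63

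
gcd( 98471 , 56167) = 1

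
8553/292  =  8553/292 = 29.29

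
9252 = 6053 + 3199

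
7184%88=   56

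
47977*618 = 29649786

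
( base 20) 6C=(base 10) 132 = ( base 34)3u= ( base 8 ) 204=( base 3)11220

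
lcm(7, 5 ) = 35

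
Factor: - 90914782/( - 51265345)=2^1* 5^( - 1 )*7^1*73^(-1 )* 140453^(  -  1 )*6493913^1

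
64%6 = 4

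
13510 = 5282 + 8228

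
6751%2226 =73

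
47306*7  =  331142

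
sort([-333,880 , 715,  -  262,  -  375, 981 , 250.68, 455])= [ - 375, - 333, - 262 , 250.68,455 , 715,880, 981 ] 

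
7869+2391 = 10260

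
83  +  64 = 147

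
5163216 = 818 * 6312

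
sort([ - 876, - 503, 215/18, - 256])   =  [ - 876, - 503, - 256,215/18]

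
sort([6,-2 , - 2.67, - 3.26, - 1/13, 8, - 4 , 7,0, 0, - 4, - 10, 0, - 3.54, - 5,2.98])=[ - 10, - 5, - 4, - 4, -3.54, - 3.26, - 2.67,  -  2, - 1/13,  0 , 0 , 0, 2.98,6,7,8]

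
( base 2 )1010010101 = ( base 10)661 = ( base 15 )2e1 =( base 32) KL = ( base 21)1AA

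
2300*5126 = 11789800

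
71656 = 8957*8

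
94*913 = 85822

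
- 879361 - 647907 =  - 1527268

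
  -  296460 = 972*( - 305)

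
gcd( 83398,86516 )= 2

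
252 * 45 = 11340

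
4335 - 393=3942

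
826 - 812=14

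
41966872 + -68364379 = -26397507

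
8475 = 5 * 1695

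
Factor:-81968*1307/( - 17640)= 2^1*3^ (-2) * 5^ ( - 1)*7^( - 2 )*47^1 * 109^1*1307^1 = 13391522/2205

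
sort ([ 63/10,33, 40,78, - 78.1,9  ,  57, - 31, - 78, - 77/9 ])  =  [ - 78.1, - 78, -31,-77/9,63/10,9, 33, 40,  57,78] 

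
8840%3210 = 2420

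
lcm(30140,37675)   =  150700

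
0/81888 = 0= 0.00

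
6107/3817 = 1 + 2290/3817=1.60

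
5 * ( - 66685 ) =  - 333425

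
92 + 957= 1049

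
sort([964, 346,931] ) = [346,931, 964] 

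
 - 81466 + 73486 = - 7980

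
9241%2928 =457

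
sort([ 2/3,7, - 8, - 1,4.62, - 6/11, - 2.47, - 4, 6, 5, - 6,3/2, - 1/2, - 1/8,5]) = [ -8, - 6, - 4,  -  2.47,-1,  -  6/11, - 1/2, - 1/8,2/3,3/2,4.62 , 5,5, 6,7]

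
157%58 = 41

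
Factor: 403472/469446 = 201736/234723 = 2^3*3^( - 1)*151^1*167^1*78241^(-1) 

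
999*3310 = 3306690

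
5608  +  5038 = 10646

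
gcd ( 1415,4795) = 5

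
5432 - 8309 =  - 2877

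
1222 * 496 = 606112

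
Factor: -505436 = - 2^2*126359^1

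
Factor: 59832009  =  3^2*6648001^1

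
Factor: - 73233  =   - 3^2*79^1*103^1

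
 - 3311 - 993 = -4304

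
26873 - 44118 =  - 17245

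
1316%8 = 4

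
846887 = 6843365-5996478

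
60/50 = 1 + 1/5 = 1.20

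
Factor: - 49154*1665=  - 81841410 = - 2^1*3^2*5^1*7^1*37^1*3511^1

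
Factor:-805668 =  -  2^2 * 3^1*67139^1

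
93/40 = 93/40 = 2.33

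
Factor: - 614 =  - 2^1*307^1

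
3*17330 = 51990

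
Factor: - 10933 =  - 13^1*29^2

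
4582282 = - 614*( - 7463)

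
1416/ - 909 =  - 2 + 134/303=-  1.56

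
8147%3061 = 2025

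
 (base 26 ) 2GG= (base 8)3370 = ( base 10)1784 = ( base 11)1382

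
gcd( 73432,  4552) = 8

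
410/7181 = 410/7181 = 0.06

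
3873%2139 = 1734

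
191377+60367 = 251744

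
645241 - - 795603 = 1440844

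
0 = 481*0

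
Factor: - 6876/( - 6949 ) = 2^2*3^2 * 191^1*6949^( - 1) 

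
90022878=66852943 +23169935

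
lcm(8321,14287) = 757211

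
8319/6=1386 + 1/2 = 1386.50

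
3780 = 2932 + 848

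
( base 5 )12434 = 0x3e2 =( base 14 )510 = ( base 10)994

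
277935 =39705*7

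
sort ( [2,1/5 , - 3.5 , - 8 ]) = [ - 8, - 3.5,1/5, 2 ]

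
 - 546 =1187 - 1733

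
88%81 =7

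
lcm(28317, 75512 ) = 226536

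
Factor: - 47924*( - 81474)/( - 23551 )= - 2^3*3^1*11^( - 1)*37^1  *  367^1*2141^( - 1)*11981^1 =- 3904559976/23551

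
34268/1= 34268=34268.00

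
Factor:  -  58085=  - 5^1*11617^1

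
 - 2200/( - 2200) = 1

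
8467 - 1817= 6650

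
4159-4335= -176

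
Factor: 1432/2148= 2/3 = 2^1 * 3^( - 1)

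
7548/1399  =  7548/1399  =  5.40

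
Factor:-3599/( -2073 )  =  3^ ( - 1 )*59^1  *61^1 * 691^(-1)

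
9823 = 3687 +6136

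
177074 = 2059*86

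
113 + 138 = 251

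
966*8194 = 7915404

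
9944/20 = 497 + 1/5 =497.20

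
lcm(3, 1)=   3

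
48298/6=24149/3 =8049.67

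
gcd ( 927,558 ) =9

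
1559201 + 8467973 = 10027174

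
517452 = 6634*78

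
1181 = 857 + 324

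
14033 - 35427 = -21394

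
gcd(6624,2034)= 18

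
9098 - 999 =8099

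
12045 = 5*2409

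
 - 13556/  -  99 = 13556/99 =136.93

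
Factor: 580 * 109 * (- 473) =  - 2^2* 5^1*11^1*29^1*43^1*109^1= - 29903060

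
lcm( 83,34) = 2822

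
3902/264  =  1951/132 = 14.78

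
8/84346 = 4/42173 = 0.00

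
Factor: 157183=13^1*107^1*113^1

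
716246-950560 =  -234314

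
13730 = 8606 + 5124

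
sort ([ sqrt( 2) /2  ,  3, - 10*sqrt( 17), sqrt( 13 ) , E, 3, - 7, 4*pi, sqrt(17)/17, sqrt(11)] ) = [ - 10*sqrt( 17), - 7, sqrt( 17)/17, sqrt( 2)/2, E, 3,3, sqrt( 11), sqrt(13 ), 4*pi]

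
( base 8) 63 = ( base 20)2b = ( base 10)51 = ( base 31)1k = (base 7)102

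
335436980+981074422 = 1316511402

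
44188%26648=17540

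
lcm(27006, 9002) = 27006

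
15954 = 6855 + 9099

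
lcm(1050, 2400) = 16800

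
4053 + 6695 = 10748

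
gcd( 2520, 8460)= 180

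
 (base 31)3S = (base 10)121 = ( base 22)5b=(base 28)49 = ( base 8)171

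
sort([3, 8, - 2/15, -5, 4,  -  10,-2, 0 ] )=[ - 10,-5,-2,-2/15, 0,3, 4, 8]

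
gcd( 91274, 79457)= 1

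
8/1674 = 4/837 = 0.00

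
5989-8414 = - 2425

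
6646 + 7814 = 14460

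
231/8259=77/2753 = 0.03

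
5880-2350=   3530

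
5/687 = 5/687 = 0.01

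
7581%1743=609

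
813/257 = 813/257 = 3.16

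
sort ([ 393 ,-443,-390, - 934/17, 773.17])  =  [ - 443, - 390, - 934/17,  393, 773.17 ]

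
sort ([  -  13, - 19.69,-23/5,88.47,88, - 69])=[-69, - 19.69, - 13,-23/5,88,88.47 ]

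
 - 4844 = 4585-9429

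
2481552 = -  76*( - 32652) 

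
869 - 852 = 17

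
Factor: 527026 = 2^1 * 263513^1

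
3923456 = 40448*97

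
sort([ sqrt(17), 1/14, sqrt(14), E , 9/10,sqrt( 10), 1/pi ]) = [ 1/14, 1/pi, 9/10,E, sqrt( 10) , sqrt(14 ), sqrt( 17) ] 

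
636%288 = 60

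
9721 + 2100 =11821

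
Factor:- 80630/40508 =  - 2^( - 1) * 5^1*11^1*13^( - 1)*19^( - 1 )*41^( - 1 )*733^1  =  - 40315/20254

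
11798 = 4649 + 7149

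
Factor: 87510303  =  3^2*31^1*83^1*3779^1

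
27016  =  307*88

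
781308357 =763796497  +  17511860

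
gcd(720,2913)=3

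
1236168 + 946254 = 2182422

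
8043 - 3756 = 4287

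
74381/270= 275+131/270 = 275.49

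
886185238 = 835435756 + 50749482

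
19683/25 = 19683/25 = 787.32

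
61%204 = 61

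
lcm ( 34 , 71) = 2414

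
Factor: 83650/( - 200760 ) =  - 5/12 = - 2^(  -  2) * 3^( - 1)*5^1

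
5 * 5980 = 29900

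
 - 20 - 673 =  - 693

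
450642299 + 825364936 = 1276007235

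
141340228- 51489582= 89850646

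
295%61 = 51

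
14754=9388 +5366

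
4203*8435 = 35452305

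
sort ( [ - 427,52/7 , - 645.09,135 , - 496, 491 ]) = [-645.09, - 496, - 427, 52/7,135, 491]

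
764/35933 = 764/35933 = 0.02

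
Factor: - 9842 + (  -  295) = -3^1*31^1 * 109^1 = -  10137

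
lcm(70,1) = 70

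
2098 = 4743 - 2645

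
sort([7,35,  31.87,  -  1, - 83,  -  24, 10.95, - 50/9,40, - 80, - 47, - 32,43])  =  [ - 83, - 80, - 47, - 32, - 24, - 50/9 , - 1,7, 10.95,31.87,35, 40,43] 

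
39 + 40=79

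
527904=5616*94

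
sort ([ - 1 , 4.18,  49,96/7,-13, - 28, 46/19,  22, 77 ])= [ - 28, - 13, - 1, 46/19, 4.18, 96/7,22,49,77] 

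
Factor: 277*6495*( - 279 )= -501953085 = - 3^3*5^1*31^1*277^1*433^1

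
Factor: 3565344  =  2^5 * 3^1 * 37139^1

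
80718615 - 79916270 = 802345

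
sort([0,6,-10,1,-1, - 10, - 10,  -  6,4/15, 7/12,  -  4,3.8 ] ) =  [ - 10,-10,  -  10, - 6,-4, - 1, 0,4/15,7/12, 1, 3.8,6 ]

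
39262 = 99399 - 60137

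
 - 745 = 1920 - 2665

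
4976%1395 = 791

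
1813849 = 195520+1618329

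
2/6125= 2/6125 = 0.00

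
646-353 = 293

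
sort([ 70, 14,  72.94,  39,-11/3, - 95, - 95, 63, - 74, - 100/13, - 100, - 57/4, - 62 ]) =[-100, - 95, - 95, - 74, - 62 , - 57/4, - 100/13, -11/3, 14, 39,63,70,  72.94 ] 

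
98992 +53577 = 152569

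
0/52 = 0 = 0.00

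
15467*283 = 4377161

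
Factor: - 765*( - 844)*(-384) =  - 247933440 =- 2^9*3^3*5^1*17^1*211^1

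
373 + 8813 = 9186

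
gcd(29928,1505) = 43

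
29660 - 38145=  - 8485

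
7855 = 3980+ 3875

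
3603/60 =60 + 1/20 = 60.05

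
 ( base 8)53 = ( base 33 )1a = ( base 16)2b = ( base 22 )1L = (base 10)43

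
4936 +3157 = 8093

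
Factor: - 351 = -3^3*13^1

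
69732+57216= 126948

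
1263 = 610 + 653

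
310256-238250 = 72006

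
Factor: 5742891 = 3^2*7^1*11^1*8287^1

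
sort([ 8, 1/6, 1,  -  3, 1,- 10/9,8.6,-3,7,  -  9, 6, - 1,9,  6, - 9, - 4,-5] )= [ - 9, - 9,-5, - 4,-3, - 3,- 10/9, - 1 , 1/6, 1, 1 , 6, 6, 7,8, 8.6,9 ] 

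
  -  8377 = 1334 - 9711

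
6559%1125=934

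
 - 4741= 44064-48805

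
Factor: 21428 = 2^2*11^1*487^1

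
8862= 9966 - 1104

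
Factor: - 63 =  - 3^2 * 7^1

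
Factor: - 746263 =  - 7^1 * 19^1*31^1*181^1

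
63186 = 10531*6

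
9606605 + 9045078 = 18651683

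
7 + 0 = 7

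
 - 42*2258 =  - 94836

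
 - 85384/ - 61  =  85384/61  =  1399.74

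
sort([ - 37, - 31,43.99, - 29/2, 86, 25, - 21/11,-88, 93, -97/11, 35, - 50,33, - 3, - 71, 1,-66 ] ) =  [ - 88, - 71 , - 66, - 50, - 37,-31,  -  29/2,- 97/11, - 3, - 21/11, 1,25 , 33,35, 43.99, 86,93]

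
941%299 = 44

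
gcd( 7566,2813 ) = 97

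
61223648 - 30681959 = 30541689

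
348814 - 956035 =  - 607221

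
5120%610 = 240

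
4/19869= 4/19869 = 0.00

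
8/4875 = 8/4875 = 0.00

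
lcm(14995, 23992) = 119960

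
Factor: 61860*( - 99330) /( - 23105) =2^3 * 3^2*5^1*7^1*11^1 * 43^1 *1031^1*4621^( - 1)= 1228910760/4621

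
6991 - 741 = 6250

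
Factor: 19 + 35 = 2^1 *3^3 =54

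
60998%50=48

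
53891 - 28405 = 25486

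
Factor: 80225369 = 7^1*79^1 * 239^1*607^1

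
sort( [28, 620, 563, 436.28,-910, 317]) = [- 910, 28, 317, 436.28, 563, 620] 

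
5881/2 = 2940+1/2 = 2940.50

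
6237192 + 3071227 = 9308419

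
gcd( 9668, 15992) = 4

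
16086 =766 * 21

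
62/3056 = 31/1528 = 0.02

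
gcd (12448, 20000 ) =32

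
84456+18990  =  103446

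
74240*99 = 7349760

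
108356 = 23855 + 84501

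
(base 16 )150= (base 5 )2321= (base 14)1A0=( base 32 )AG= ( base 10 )336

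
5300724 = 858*6178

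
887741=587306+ 300435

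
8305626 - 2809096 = 5496530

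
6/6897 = 2/2299 = 0.00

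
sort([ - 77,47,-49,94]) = [ - 77, - 49, 47, 94]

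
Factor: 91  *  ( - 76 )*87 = -2^2*3^1 * 7^1*13^1*19^1*29^1=- 601692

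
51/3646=51/3646=0.01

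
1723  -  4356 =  - 2633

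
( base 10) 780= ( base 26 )140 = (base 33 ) NL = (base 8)1414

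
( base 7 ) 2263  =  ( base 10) 829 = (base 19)25C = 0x33D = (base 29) sh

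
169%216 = 169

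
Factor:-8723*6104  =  -2^3*7^1*11^1*13^1*61^1*109^1 = - 53245192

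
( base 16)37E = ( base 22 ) 1ie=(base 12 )626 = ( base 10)894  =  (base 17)31A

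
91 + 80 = 171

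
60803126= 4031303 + 56771823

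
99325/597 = 99325/597 = 166.37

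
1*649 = 649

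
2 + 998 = 1000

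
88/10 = 44/5 = 8.80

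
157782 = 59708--98074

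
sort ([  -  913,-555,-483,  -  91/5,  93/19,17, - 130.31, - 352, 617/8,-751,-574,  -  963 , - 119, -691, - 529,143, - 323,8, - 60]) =[-963, -913, - 751,-691, - 574 ,  -  555, - 529, - 483, - 352,-323, -130.31, - 119,-60, - 91/5,93/19, 8,  17 , 617/8,  143]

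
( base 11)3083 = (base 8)7764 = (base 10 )4084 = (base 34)3I4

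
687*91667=62975229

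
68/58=1 + 5/29=1.17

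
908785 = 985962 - 77177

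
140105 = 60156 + 79949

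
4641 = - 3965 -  - 8606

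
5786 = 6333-547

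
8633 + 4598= 13231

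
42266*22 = 929852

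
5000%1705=1590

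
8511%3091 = 2329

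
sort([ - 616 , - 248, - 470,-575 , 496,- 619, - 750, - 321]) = [  -  750, - 619, - 616 , - 575, - 470, - 321, - 248,496 ] 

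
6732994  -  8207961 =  - 1474967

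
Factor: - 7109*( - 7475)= 53139775 = 5^2*13^1*23^1*7109^1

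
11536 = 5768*2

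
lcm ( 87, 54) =1566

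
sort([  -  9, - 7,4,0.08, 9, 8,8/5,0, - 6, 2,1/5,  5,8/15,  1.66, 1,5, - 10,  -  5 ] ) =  [ - 10, - 9, - 7 , - 6,  -  5,0,0.08,1/5, 8/15,1,8/5,1.66,2,4,5,5, 8,9]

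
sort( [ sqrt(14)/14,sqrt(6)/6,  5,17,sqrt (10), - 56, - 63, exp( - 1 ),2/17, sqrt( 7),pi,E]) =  [ - 63, -56,2/17 , sqrt( 14) /14, exp( - 1),sqrt( 6 )/6, sqrt( 7),E,pi,sqrt( 10 ),  5,17] 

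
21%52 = 21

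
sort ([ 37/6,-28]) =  [ - 28,37/6 ] 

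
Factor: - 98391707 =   -  98391707^1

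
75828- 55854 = 19974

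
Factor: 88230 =2^1*3^1*5^1*17^1*173^1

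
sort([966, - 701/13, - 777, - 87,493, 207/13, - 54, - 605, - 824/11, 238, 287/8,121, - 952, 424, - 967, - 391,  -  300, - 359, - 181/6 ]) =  [ - 967,-952, - 777 , - 605,  -  391, - 359, - 300, - 87, - 824/11, - 54, - 701/13, - 181/6,207/13, 287/8  ,  121 , 238, 424 , 493, 966 ]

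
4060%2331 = 1729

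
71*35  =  2485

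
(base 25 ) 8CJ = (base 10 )5319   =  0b1010011000111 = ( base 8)12307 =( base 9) 7260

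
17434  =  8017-  -  9417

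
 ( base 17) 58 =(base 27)3c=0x5D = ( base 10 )93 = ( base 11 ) 85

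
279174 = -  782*( - 357) 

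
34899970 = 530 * 65849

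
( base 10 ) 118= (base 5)433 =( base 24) 4m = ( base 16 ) 76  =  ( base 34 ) 3g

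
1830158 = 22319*82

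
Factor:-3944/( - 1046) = 1972/523 = 2^2*17^1*29^1*523^( - 1)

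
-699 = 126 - 825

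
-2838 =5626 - 8464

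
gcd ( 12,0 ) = 12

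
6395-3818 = 2577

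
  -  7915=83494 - 91409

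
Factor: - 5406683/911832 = - 2^(-3)*3^( - 1)*97^1*139^1*401^1*37993^(-1)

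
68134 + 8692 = 76826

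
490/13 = 490/13 = 37.69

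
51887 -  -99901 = 151788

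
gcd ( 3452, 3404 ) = 4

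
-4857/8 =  - 4857/8=- 607.12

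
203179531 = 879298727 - 676119196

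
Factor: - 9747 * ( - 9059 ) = 3^3*19^2*9059^1=88298073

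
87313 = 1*87313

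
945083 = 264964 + 680119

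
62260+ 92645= 154905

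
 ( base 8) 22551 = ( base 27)D3J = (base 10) 9577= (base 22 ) jh7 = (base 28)C61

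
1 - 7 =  - 6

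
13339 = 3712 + 9627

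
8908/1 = 8908 =8908.00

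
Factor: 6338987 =673^1*9419^1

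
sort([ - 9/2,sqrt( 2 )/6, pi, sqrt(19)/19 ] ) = [ - 9/2, sqrt( 19 )/19, sqrt ( 2 ) /6, pi] 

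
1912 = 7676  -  5764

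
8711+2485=11196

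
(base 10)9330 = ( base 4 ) 2101302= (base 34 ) 82e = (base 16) 2472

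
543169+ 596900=1140069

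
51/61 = 51/61 = 0.84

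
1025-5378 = -4353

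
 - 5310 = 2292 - 7602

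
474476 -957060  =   - 482584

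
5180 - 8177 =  - 2997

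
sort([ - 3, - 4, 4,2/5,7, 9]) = [ - 4, - 3,2/5,4,7,9]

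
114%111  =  3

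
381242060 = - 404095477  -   - 785337537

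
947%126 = 65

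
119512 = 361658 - 242146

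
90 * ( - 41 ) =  - 3690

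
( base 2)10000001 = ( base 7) 243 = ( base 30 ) 49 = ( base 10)129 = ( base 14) 93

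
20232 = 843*24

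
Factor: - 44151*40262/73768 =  - 888803781/36884 = -2^( - 2)*3^1*41^1*491^1 * 9221^( - 1 )*14717^1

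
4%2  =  0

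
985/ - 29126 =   -  1 + 28141/29126 =-0.03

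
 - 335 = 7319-7654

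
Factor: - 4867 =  - 31^1*157^1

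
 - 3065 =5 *( - 613)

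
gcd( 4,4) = 4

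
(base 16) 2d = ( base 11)41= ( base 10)45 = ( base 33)1c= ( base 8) 55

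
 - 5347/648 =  - 9 + 485/648  =  - 8.25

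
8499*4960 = 42155040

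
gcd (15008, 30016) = 15008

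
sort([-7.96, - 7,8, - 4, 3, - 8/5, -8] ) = [ - 8,  -  7.96, -7, - 4, - 8/5,3,8]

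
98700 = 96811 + 1889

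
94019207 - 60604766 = 33414441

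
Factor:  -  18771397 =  - 733^1*  25609^1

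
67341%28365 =10611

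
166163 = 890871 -724708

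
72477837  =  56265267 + 16212570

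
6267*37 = 231879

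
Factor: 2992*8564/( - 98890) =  - 2^5* 5^( - 1)*17^1*29^( - 1 )*31^(  -  1)*2141^1= -  1164704/4495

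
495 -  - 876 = 1371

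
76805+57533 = 134338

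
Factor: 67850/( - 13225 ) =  - 118/23= - 2^1*23^( - 1 ) *59^1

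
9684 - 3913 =5771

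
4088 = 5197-1109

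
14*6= 84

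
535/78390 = 107/15678 = 0.01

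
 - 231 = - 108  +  -123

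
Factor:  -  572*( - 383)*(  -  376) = -82372576  =  - 2^5 * 11^1*13^1*47^1*383^1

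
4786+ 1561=6347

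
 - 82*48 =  - 3936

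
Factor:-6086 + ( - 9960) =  - 2^1*71^1*113^1= - 16046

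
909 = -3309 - -4218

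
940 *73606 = 69189640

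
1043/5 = 208+3/5 =208.60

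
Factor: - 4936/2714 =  - 2468/1357 = -2^2*23^(-1)*59^(  -  1)*617^1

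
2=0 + 2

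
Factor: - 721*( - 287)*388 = 2^2*7^2 *41^1*97^1*103^1  =  80287676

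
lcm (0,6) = 0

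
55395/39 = 18465/13 = 1420.38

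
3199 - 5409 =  - 2210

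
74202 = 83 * 894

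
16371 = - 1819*( - 9 )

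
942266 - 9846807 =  - 8904541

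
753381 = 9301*81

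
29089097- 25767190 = 3321907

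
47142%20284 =6574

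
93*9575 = 890475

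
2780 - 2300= 480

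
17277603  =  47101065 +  - 29823462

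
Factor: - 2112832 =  - 2^6*33013^1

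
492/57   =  164/19 = 8.63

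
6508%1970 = 598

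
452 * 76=34352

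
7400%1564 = 1144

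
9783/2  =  9783/2 = 4891.50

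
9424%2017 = 1356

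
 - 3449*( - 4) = 13796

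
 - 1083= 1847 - 2930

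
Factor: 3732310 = 2^1*5^1* 373231^1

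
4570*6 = 27420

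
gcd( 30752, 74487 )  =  1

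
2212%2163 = 49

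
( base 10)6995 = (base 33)6DW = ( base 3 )100121002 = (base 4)1231103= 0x1b53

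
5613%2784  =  45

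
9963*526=5240538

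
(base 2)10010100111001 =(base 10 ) 9529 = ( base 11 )7183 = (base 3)111001221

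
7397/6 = 7397/6= 1232.83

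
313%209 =104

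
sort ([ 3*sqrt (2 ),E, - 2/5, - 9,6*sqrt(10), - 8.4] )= [ - 9, - 8.4, - 2/5,E,3 *sqrt (2 ),6*sqrt( 10)]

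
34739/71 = 34739/71=489.28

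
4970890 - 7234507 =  - 2263617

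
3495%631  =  340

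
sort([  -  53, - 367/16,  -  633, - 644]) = [ - 644 , - 633, - 53,-367/16]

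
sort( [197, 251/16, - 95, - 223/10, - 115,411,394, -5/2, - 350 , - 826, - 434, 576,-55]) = [ - 826, - 434, -350 , - 115, - 95, - 55, - 223/10, - 5/2, 251/16, 197,394, 411,576 ] 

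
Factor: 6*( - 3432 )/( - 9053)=1872/823 =2^4 * 3^2*13^1 * 823^ ( - 1)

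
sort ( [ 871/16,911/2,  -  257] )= [-257,871/16,911/2]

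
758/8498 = 379/4249 =0.09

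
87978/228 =385 +33/38 = 385.87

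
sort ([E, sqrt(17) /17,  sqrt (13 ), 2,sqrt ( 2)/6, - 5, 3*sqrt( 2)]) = [ - 5, sqrt( 2 )/6,sqrt( 17 ) /17, 2,  E, sqrt ( 13 ) , 3*sqrt( 2 )]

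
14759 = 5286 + 9473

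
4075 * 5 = 20375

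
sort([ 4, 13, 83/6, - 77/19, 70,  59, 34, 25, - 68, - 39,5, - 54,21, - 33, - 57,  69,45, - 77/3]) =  [ - 68, - 57, - 54, - 39, -33, - 77/3, - 77/19, 4 , 5,13  ,  83/6,21,25,34 , 45, 59,  69, 70 ] 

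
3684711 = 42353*87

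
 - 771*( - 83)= 63993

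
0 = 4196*0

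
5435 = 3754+1681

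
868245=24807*35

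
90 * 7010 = 630900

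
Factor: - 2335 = - 5^1*467^1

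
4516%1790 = 936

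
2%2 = 0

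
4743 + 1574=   6317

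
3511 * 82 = 287902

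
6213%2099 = 2015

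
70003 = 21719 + 48284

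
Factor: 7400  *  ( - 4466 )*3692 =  - 122014692800  =  - 2^6*5^2*7^1*11^1*13^1*29^1 * 37^1 * 71^1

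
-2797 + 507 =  - 2290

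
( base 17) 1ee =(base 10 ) 541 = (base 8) 1035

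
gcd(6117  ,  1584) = 3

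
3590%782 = 462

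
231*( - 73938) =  - 17079678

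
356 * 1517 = 540052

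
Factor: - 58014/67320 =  - 293/340 = - 2^(- 2 )  *5^(-1)*17^ ( - 1)*293^1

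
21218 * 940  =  19944920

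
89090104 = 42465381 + 46624723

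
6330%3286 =3044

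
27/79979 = 27/79979 = 0.00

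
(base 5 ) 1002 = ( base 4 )1333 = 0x7f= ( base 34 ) 3p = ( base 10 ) 127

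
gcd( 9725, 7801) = 1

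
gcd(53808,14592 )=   912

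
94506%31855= 30796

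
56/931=8/133  =  0.06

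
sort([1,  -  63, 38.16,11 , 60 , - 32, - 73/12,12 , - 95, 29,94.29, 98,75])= [ - 95, - 63, - 32, - 73/12,1, 11,12, 29, 38.16, 60, 75,94.29 , 98 ]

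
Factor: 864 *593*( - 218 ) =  - 111692736  =  -  2^6*3^3*109^1*593^1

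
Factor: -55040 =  - 2^8*5^1*43^1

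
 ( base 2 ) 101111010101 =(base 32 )2ul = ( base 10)3029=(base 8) 5725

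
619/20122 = 619/20122 =0.03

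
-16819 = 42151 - 58970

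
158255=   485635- 327380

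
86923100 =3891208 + 83031892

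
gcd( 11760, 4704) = 2352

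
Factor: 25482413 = 11^1*23^1 * 47^1*2143^1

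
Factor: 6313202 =2^1*7^1*450943^1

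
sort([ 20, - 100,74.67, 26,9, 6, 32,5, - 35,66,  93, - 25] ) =[ - 100,  -  35 , - 25 , 5,  6,  9,20, 26,32,  66 , 74.67, 93 ]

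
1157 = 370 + 787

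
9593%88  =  1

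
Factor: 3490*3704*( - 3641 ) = -47067061360 = - 2^4*5^1 * 11^1*331^1 *349^1*463^1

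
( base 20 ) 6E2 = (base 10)2682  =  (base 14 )D98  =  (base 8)5172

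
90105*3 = 270315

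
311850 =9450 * 33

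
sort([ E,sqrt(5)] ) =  [ sqrt( 5), E]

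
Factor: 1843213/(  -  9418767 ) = - 3^ (  -  1)*197^(-1)*15937^( - 1 )*1843213^1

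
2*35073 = 70146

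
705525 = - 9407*(-75)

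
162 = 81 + 81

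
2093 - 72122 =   -  70029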